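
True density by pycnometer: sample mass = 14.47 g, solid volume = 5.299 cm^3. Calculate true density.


TD = 14.47 / 5.299 = 2.731 g/cm^3

2.731


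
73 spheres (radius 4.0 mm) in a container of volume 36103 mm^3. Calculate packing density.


V_sphere = 4/3*pi*4.0^3 = 268.0826 mm^3
Total V = 73*268.0826 = 19570.0298 mm^3
PD = 19570.0298 / 36103 = 0.542

0.542


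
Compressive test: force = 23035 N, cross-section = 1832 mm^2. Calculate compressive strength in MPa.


CS = 23035 / 1832 = 12.6 MPa

12.6


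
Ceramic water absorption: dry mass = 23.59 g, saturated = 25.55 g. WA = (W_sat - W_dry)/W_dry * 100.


WA = (25.55 - 23.59) / 23.59 * 100 = 8.31%

8.31


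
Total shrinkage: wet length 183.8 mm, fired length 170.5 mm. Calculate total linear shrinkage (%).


TS = (183.8 - 170.5) / 183.8 * 100 = 7.24%

7.24


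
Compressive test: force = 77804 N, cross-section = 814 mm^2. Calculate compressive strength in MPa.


CS = 77804 / 814 = 95.6 MPa

95.6


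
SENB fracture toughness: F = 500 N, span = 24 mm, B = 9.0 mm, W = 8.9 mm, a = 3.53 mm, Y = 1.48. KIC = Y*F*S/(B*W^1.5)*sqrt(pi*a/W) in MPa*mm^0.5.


KIC = 1.48*500*24/(9.0*8.9^1.5)*sqrt(pi*3.53/8.9) = 82.96

82.96


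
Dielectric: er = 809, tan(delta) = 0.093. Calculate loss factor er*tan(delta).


Loss = 809 * 0.093 = 75.237

75.237


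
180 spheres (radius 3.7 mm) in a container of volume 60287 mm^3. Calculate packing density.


V_sphere = 4/3*pi*3.7^3 = 212.1748 mm^3
Total V = 180*212.1748 = 38191.464 mm^3
PD = 38191.464 / 60287 = 0.633

0.633


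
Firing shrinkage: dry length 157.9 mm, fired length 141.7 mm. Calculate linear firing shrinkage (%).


FS = (157.9 - 141.7) / 157.9 * 100 = 10.26%

10.26


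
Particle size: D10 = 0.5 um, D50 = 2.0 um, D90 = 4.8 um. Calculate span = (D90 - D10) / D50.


Span = (4.8 - 0.5) / 2.0 = 4.3 / 2.0 = 2.15

2.15


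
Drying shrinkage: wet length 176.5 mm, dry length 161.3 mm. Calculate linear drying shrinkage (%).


DS = (176.5 - 161.3) / 176.5 * 100 = 8.61%

8.61


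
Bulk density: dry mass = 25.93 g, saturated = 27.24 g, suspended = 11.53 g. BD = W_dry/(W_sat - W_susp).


BD = 25.93 / (27.24 - 11.53) = 25.93 / 15.71 = 1.651 g/cm^3

1.651


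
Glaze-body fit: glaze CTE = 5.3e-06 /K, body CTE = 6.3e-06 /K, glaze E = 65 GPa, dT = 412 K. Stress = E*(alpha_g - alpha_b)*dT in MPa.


Stress = 65*1000*(5.3e-06 - 6.3e-06)*412 = -26.8 MPa

-26.8


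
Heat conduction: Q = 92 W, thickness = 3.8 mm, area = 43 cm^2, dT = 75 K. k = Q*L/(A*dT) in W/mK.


k = 92*3.8/1000/(43/10000*75) = 1.08 W/mK

1.08


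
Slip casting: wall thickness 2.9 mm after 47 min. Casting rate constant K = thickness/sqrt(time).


K = 2.9 / sqrt(47) = 2.9 / 6.8557 = 0.423 mm/min^0.5

0.423


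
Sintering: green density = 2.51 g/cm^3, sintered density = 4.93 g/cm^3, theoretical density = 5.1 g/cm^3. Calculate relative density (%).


Relative = 4.93 / 5.1 * 100 = 96.7%

96.7


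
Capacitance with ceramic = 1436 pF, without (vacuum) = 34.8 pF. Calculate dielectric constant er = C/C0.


er = 1436 / 34.8 = 41.26

41.26


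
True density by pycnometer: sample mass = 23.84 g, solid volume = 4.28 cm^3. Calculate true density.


TD = 23.84 / 4.28 = 5.57 g/cm^3

5.57


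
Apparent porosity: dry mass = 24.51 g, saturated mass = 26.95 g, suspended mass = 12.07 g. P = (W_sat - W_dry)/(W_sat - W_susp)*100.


P = (26.95 - 24.51) / (26.95 - 12.07) * 100 = 2.44 / 14.88 * 100 = 16.4%

16.4


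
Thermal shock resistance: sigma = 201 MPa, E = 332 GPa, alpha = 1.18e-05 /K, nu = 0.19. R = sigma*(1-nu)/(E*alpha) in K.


R = 201*(1-0.19)/(332*1000*1.18e-05) = 42 K

42


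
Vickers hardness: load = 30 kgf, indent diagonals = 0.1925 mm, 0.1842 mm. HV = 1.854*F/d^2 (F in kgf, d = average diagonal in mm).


d_avg = (0.1925+0.1842)/2 = 0.18835 mm
HV = 1.854*30/0.18835^2 = 1568

1568


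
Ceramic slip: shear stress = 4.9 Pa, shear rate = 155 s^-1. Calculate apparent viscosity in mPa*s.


eta = tau/gamma * 1000 = 4.9/155 * 1000 = 31.6 mPa*s

31.6


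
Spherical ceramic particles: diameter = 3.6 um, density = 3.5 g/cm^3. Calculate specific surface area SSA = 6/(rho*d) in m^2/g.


SSA = 6 / (3.5 * 3.6) = 0.476 m^2/g

0.476


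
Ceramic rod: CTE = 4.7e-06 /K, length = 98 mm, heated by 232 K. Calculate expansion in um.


dL = 4.7e-06 * 98 * 232 * 1000 = 106.859 um

106.859


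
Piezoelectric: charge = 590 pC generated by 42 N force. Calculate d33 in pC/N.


d33 = 590 / 42 = 14.0 pC/N

14.0


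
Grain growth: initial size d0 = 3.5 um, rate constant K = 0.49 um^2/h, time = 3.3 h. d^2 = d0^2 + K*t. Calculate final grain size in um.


d^2 = 3.5^2 + 0.49*3.3 = 13.867
d = sqrt(13.867) = 3.72 um

3.72


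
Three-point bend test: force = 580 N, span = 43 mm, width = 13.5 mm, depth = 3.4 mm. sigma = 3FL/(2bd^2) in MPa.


sigma = 3*580*43/(2*13.5*3.4^2) = 239.7 MPa

239.7


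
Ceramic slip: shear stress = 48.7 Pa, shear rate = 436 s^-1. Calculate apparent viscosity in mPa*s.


eta = tau/gamma * 1000 = 48.7/436 * 1000 = 111.7 mPa*s

111.7


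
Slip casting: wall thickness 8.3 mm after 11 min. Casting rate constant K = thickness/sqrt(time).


K = 8.3 / sqrt(11) = 8.3 / 3.3166 = 2.503 mm/min^0.5

2.503


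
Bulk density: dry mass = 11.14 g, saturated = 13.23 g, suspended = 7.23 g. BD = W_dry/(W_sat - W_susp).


BD = 11.14 / (13.23 - 7.23) = 11.14 / 6.0 = 1.857 g/cm^3

1.857


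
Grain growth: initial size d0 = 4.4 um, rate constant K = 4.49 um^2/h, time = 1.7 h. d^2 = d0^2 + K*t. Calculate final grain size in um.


d^2 = 4.4^2 + 4.49*1.7 = 26.993
d = sqrt(26.993) = 5.2 um

5.2


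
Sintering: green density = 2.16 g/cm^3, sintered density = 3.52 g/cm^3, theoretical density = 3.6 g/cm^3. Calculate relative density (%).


Relative = 3.52 / 3.6 * 100 = 97.8%

97.8


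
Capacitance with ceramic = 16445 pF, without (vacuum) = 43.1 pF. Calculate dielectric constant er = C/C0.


er = 16445 / 43.1 = 381.55

381.55


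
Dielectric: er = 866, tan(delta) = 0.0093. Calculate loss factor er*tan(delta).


Loss = 866 * 0.0093 = 8.054

8.054


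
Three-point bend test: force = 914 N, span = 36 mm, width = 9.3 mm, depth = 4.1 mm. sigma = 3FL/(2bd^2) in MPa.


sigma = 3*914*36/(2*9.3*4.1^2) = 315.7 MPa

315.7


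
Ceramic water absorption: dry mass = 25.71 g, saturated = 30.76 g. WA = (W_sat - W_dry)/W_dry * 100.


WA = (30.76 - 25.71) / 25.71 * 100 = 19.64%

19.64


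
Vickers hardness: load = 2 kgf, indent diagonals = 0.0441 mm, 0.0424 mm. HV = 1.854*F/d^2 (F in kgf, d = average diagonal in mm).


d_avg = (0.0441+0.0424)/2 = 0.04325 mm
HV = 1.854*2/0.04325^2 = 1982

1982


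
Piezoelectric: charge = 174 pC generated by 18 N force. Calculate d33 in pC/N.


d33 = 174 / 18 = 9.7 pC/N

9.7


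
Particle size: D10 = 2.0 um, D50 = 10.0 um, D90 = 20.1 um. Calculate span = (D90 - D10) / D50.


Span = (20.1 - 2.0) / 10.0 = 18.1 / 10.0 = 1.81

1.81


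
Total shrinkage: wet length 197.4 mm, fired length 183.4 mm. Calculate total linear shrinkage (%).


TS = (197.4 - 183.4) / 197.4 * 100 = 7.09%

7.09


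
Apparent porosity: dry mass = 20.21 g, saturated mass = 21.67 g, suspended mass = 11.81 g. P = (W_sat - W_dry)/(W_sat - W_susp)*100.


P = (21.67 - 20.21) / (21.67 - 11.81) * 100 = 1.46 / 9.86 * 100 = 14.8%

14.8


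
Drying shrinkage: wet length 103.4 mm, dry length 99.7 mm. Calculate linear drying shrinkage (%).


DS = (103.4 - 99.7) / 103.4 * 100 = 3.58%

3.58


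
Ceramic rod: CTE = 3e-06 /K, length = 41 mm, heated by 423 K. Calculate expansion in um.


dL = 3e-06 * 41 * 423 * 1000 = 52.029 um

52.029


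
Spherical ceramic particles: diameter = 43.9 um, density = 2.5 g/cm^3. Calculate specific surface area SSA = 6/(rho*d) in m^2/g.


SSA = 6 / (2.5 * 43.9) = 0.055 m^2/g

0.055


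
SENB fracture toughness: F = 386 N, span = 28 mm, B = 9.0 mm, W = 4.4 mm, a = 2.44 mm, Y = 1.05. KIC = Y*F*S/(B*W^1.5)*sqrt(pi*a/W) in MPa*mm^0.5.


KIC = 1.05*386*28/(9.0*4.4^1.5)*sqrt(pi*2.44/4.4) = 180.33

180.33


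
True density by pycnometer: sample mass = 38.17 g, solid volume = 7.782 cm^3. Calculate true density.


TD = 38.17 / 7.782 = 4.905 g/cm^3

4.905


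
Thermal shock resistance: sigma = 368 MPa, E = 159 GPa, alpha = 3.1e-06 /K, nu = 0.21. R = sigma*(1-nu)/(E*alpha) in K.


R = 368*(1-0.21)/(159*1000*3.1e-06) = 590 K

590


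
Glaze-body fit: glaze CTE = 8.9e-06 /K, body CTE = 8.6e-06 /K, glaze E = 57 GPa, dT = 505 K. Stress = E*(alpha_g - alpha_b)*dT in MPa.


Stress = 57*1000*(8.9e-06 - 8.6e-06)*505 = 8.6 MPa

8.6


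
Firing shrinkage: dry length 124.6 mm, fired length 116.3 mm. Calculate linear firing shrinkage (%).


FS = (124.6 - 116.3) / 124.6 * 100 = 6.66%

6.66


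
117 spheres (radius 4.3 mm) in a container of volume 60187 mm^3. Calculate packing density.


V_sphere = 4/3*pi*4.3^3 = 333.0381 mm^3
Total V = 117*333.0381 = 38965.4577 mm^3
PD = 38965.4577 / 60187 = 0.647

0.647


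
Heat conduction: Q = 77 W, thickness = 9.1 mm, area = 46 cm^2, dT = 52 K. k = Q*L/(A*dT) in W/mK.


k = 77*9.1/1000/(46/10000*52) = 2.93 W/mK

2.93


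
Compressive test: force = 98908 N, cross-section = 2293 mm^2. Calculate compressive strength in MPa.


CS = 98908 / 2293 = 43.1 MPa

43.1


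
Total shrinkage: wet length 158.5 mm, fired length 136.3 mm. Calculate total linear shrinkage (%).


TS = (158.5 - 136.3) / 158.5 * 100 = 14.01%

14.01


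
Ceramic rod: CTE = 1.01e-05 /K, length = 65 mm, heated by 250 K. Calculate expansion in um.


dL = 1.01e-05 * 65 * 250 * 1000 = 164.125 um

164.125


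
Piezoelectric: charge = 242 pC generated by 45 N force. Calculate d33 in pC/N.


d33 = 242 / 45 = 5.4 pC/N

5.4


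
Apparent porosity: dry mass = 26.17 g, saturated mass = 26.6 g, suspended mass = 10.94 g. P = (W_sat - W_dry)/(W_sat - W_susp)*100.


P = (26.6 - 26.17) / (26.6 - 10.94) * 100 = 0.43 / 15.66 * 100 = 2.7%

2.7


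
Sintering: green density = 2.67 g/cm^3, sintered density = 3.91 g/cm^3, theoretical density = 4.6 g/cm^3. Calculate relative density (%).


Relative = 3.91 / 4.6 * 100 = 85.0%

85.0


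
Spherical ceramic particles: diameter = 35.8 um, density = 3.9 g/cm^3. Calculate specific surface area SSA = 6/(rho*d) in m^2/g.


SSA = 6 / (3.9 * 35.8) = 0.043 m^2/g

0.043


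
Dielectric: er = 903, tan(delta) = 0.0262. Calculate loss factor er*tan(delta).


Loss = 903 * 0.0262 = 23.659

23.659


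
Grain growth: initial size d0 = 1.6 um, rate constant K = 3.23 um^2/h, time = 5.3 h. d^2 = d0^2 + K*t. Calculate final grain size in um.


d^2 = 1.6^2 + 3.23*5.3 = 19.679
d = sqrt(19.679) = 4.44 um

4.44


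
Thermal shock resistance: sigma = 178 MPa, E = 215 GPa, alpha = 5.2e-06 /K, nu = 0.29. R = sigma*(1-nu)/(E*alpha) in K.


R = 178*(1-0.29)/(215*1000*5.2e-06) = 113 K

113


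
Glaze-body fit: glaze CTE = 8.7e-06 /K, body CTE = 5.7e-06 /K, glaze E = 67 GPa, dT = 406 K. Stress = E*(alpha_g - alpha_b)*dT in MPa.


Stress = 67*1000*(8.7e-06 - 5.7e-06)*406 = 81.6 MPa

81.6


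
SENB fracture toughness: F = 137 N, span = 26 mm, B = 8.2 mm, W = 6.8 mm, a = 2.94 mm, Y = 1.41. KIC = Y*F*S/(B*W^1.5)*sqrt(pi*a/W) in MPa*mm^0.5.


KIC = 1.41*137*26/(8.2*6.8^1.5)*sqrt(pi*2.94/6.8) = 40.26

40.26


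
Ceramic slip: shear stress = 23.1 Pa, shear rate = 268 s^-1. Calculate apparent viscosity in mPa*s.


eta = tau/gamma * 1000 = 23.1/268 * 1000 = 86.2 mPa*s

86.2


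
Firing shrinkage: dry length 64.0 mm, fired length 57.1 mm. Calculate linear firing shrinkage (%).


FS = (64.0 - 57.1) / 64.0 * 100 = 10.78%

10.78


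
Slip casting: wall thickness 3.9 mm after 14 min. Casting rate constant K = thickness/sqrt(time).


K = 3.9 / sqrt(14) = 3.9 / 3.7417 = 1.042 mm/min^0.5

1.042


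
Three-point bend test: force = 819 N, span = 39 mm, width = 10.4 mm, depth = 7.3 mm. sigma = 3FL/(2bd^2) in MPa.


sigma = 3*819*39/(2*10.4*7.3^2) = 86.4 MPa

86.4


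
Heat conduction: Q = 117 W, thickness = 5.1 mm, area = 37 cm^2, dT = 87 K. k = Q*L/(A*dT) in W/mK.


k = 117*5.1/1000/(37/10000*87) = 1.85 W/mK

1.85


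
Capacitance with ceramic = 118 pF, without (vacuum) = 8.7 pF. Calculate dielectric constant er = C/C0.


er = 118 / 8.7 = 13.56

13.56


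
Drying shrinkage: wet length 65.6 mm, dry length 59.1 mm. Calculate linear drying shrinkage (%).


DS = (65.6 - 59.1) / 65.6 * 100 = 9.91%

9.91


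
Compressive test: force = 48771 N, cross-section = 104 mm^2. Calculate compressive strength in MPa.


CS = 48771 / 104 = 469.0 MPa

469.0


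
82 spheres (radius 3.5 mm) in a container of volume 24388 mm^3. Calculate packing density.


V_sphere = 4/3*pi*3.5^3 = 179.5944 mm^3
Total V = 82*179.5944 = 14726.7408 mm^3
PD = 14726.7408 / 24388 = 0.604

0.604


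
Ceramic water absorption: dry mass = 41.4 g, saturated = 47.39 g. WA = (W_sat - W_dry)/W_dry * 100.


WA = (47.39 - 41.4) / 41.4 * 100 = 14.47%

14.47


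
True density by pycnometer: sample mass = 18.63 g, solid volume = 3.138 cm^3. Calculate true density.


TD = 18.63 / 3.138 = 5.937 g/cm^3

5.937


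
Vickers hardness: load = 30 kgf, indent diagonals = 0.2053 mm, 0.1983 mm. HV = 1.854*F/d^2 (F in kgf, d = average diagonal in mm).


d_avg = (0.2053+0.1983)/2 = 0.2018 mm
HV = 1.854*30/0.2018^2 = 1366

1366


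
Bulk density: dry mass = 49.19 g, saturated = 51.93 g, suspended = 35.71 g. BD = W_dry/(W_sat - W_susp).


BD = 49.19 / (51.93 - 35.71) = 49.19 / 16.22 = 3.033 g/cm^3

3.033


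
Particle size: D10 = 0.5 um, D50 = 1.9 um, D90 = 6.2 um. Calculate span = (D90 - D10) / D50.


Span = (6.2 - 0.5) / 1.9 = 5.7 / 1.9 = 3.0

3.0


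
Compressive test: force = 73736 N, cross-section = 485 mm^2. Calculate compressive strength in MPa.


CS = 73736 / 485 = 152.0 MPa

152.0


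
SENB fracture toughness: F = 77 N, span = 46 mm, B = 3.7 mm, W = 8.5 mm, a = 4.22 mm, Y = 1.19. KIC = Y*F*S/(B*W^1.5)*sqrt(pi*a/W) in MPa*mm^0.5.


KIC = 1.19*77*46/(3.7*8.5^1.5)*sqrt(pi*4.22/8.5) = 57.41

57.41


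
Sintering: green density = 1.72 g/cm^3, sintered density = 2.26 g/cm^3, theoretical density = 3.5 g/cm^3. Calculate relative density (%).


Relative = 2.26 / 3.5 * 100 = 64.6%

64.6


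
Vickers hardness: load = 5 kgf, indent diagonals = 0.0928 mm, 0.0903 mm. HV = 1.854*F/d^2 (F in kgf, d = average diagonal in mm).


d_avg = (0.0928+0.0903)/2 = 0.09155 mm
HV = 1.854*5/0.09155^2 = 1106

1106


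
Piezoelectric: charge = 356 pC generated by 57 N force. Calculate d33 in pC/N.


d33 = 356 / 57 = 6.2 pC/N

6.2


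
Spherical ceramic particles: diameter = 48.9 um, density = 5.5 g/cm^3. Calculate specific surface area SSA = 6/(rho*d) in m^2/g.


SSA = 6 / (5.5 * 48.9) = 0.022 m^2/g

0.022


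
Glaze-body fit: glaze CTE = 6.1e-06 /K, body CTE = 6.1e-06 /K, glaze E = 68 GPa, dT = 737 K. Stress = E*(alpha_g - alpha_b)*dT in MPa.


Stress = 68*1000*(6.1e-06 - 6.1e-06)*737 = 0.0 MPa

0.0


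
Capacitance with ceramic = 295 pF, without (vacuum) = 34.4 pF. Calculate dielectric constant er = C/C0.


er = 295 / 34.4 = 8.58

8.58


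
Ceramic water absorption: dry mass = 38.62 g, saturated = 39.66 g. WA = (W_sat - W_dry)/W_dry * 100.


WA = (39.66 - 38.62) / 38.62 * 100 = 2.69%

2.69


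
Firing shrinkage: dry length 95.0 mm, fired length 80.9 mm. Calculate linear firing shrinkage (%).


FS = (95.0 - 80.9) / 95.0 * 100 = 14.84%

14.84


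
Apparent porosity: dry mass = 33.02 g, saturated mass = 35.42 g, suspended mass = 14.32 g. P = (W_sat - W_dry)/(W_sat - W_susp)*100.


P = (35.42 - 33.02) / (35.42 - 14.32) * 100 = 2.4 / 21.1 * 100 = 11.4%

11.4


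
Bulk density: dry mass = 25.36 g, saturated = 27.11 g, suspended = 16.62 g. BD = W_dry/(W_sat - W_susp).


BD = 25.36 / (27.11 - 16.62) = 25.36 / 10.49 = 2.418 g/cm^3

2.418


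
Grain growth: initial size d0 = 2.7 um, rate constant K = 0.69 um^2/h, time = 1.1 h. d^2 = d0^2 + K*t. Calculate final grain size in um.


d^2 = 2.7^2 + 0.69*1.1 = 8.049
d = sqrt(8.049) = 2.84 um

2.84


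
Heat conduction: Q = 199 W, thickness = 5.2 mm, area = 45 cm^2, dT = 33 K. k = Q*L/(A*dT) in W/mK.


k = 199*5.2/1000/(45/10000*33) = 6.97 W/mK

6.97


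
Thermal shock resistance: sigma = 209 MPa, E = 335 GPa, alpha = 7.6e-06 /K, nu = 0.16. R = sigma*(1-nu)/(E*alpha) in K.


R = 209*(1-0.16)/(335*1000*7.6e-06) = 69 K

69


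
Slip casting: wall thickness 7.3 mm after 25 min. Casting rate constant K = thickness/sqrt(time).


K = 7.3 / sqrt(25) = 7.3 / 5.0 = 1.46 mm/min^0.5

1.46


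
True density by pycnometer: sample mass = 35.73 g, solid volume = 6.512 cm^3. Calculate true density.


TD = 35.73 / 6.512 = 5.487 g/cm^3

5.487


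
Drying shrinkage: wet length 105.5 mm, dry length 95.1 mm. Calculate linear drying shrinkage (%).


DS = (105.5 - 95.1) / 105.5 * 100 = 9.86%

9.86


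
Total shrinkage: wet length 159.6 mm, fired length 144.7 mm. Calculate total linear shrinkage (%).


TS = (159.6 - 144.7) / 159.6 * 100 = 9.34%

9.34


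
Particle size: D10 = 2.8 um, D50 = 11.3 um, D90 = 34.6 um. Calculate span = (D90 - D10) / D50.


Span = (34.6 - 2.8) / 11.3 = 31.8 / 11.3 = 2.814

2.814


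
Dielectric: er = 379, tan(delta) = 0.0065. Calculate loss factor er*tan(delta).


Loss = 379 * 0.0065 = 2.464

2.464


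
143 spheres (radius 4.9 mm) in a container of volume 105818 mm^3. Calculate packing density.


V_sphere = 4/3*pi*4.9^3 = 492.807 mm^3
Total V = 143*492.807 = 70471.401 mm^3
PD = 70471.401 / 105818 = 0.666

0.666


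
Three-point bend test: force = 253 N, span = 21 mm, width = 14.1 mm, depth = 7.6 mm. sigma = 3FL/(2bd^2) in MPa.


sigma = 3*253*21/(2*14.1*7.6^2) = 9.8 MPa

9.8


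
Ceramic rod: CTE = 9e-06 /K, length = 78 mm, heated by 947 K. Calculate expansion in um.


dL = 9e-06 * 78 * 947 * 1000 = 664.794 um

664.794


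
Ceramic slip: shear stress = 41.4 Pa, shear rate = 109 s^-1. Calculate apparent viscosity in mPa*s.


eta = tau/gamma * 1000 = 41.4/109 * 1000 = 379.8 mPa*s

379.8


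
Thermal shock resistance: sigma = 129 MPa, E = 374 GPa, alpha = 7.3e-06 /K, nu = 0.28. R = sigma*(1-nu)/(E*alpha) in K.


R = 129*(1-0.28)/(374*1000*7.3e-06) = 34 K

34


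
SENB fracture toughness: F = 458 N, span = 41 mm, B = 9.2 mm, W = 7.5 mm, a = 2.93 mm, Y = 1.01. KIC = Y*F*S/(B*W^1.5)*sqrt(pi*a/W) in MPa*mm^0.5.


KIC = 1.01*458*41/(9.2*7.5^1.5)*sqrt(pi*2.93/7.5) = 111.19

111.19


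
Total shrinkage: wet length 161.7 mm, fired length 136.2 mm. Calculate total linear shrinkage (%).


TS = (161.7 - 136.2) / 161.7 * 100 = 15.77%

15.77


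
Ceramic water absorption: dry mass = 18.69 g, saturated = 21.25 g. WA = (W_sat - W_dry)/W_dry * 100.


WA = (21.25 - 18.69) / 18.69 * 100 = 13.7%

13.7


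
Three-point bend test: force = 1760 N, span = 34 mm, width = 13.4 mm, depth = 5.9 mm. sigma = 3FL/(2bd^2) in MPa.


sigma = 3*1760*34/(2*13.4*5.9^2) = 192.4 MPa

192.4


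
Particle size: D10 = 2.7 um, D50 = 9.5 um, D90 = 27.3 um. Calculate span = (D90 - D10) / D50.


Span = (27.3 - 2.7) / 9.5 = 24.6 / 9.5 = 2.589

2.589


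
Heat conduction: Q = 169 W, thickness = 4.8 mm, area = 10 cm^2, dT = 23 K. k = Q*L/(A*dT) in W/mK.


k = 169*4.8/1000/(10/10000*23) = 35.27 W/mK

35.27


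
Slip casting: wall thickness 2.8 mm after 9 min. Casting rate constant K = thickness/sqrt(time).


K = 2.8 / sqrt(9) = 2.8 / 3.0 = 0.933 mm/min^0.5

0.933


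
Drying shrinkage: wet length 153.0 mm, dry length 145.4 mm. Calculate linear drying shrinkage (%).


DS = (153.0 - 145.4) / 153.0 * 100 = 4.97%

4.97


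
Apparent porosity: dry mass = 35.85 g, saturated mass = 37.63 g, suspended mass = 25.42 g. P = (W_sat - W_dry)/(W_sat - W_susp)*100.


P = (37.63 - 35.85) / (37.63 - 25.42) * 100 = 1.78 / 12.21 * 100 = 14.6%

14.6


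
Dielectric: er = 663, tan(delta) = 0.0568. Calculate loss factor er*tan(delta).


Loss = 663 * 0.0568 = 37.658

37.658


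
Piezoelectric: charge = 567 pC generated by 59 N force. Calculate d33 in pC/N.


d33 = 567 / 59 = 9.6 pC/N

9.6


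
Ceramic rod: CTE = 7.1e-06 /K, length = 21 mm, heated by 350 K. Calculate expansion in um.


dL = 7.1e-06 * 21 * 350 * 1000 = 52.185 um

52.185


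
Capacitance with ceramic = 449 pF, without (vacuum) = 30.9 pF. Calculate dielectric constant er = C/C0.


er = 449 / 30.9 = 14.53

14.53


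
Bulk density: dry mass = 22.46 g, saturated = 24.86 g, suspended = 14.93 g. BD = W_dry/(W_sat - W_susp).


BD = 22.46 / (24.86 - 14.93) = 22.46 / 9.93 = 2.262 g/cm^3

2.262


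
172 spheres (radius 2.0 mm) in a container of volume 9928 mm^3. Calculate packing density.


V_sphere = 4/3*pi*2.0^3 = 33.5103 mm^3
Total V = 172*33.5103 = 5763.7716 mm^3
PD = 5763.7716 / 9928 = 0.581

0.581


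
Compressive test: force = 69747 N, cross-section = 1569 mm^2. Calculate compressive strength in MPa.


CS = 69747 / 1569 = 44.5 MPa

44.5


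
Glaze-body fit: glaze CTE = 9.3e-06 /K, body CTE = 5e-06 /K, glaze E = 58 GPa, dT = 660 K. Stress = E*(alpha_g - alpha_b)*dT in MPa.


Stress = 58*1000*(9.3e-06 - 5e-06)*660 = 164.6 MPa

164.6


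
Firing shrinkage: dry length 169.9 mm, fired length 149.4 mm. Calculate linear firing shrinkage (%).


FS = (169.9 - 149.4) / 169.9 * 100 = 12.07%

12.07


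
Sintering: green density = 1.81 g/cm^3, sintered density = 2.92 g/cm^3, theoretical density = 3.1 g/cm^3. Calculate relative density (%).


Relative = 2.92 / 3.1 * 100 = 94.2%

94.2


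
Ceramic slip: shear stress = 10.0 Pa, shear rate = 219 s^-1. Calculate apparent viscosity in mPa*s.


eta = tau/gamma * 1000 = 10.0/219 * 1000 = 45.7 mPa*s

45.7


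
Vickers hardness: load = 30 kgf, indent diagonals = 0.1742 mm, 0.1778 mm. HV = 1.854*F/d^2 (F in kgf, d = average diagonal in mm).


d_avg = (0.1742+0.1778)/2 = 0.176 mm
HV = 1.854*30/0.176^2 = 1796

1796


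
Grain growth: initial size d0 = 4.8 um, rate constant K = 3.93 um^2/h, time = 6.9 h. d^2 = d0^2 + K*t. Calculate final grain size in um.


d^2 = 4.8^2 + 3.93*6.9 = 50.157
d = sqrt(50.157) = 7.08 um

7.08


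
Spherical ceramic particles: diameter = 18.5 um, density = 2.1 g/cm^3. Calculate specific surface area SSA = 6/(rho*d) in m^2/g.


SSA = 6 / (2.1 * 18.5) = 0.154 m^2/g

0.154


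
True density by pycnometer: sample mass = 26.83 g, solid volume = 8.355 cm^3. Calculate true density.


TD = 26.83 / 8.355 = 3.211 g/cm^3

3.211


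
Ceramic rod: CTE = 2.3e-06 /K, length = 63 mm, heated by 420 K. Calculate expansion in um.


dL = 2.3e-06 * 63 * 420 * 1000 = 60.858 um

60.858


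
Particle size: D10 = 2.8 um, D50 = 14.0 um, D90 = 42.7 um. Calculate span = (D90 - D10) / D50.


Span = (42.7 - 2.8) / 14.0 = 39.9 / 14.0 = 2.85

2.85


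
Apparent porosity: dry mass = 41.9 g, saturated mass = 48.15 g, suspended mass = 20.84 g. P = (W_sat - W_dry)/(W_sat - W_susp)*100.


P = (48.15 - 41.9) / (48.15 - 20.84) * 100 = 6.25 / 27.31 * 100 = 22.9%

22.9


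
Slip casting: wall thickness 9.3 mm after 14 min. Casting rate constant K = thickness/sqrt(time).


K = 9.3 / sqrt(14) = 9.3 / 3.7417 = 2.486 mm/min^0.5

2.486


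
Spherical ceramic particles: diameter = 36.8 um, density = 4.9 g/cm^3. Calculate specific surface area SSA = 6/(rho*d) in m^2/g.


SSA = 6 / (4.9 * 36.8) = 0.033 m^2/g

0.033


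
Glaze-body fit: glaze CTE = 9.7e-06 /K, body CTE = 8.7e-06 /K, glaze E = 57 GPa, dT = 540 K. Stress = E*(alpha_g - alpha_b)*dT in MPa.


Stress = 57*1000*(9.7e-06 - 8.7e-06)*540 = 30.8 MPa

30.8


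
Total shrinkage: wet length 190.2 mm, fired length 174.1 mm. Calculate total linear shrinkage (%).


TS = (190.2 - 174.1) / 190.2 * 100 = 8.46%

8.46


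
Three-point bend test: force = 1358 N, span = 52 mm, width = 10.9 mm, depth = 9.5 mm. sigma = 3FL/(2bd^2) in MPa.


sigma = 3*1358*52/(2*10.9*9.5^2) = 107.7 MPa

107.7


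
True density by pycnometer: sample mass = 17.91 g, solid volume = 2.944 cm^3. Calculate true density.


TD = 17.91 / 2.944 = 6.084 g/cm^3

6.084


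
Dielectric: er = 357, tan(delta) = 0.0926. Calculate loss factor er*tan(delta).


Loss = 357 * 0.0926 = 33.058

33.058


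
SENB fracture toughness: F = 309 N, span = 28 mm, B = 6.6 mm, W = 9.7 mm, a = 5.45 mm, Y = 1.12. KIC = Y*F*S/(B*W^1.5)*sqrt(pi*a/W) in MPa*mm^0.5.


KIC = 1.12*309*28/(6.6*9.7^1.5)*sqrt(pi*5.45/9.7) = 64.57

64.57


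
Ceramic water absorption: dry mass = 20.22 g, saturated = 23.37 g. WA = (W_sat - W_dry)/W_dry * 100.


WA = (23.37 - 20.22) / 20.22 * 100 = 15.58%

15.58


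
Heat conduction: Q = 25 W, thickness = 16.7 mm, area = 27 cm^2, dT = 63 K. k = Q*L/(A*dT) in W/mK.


k = 25*16.7/1000/(27/10000*63) = 2.45 W/mK

2.45


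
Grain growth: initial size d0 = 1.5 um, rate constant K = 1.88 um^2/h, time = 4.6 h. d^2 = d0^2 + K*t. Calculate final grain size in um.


d^2 = 1.5^2 + 1.88*4.6 = 10.898
d = sqrt(10.898) = 3.3 um

3.3


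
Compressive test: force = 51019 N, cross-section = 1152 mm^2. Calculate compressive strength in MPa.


CS = 51019 / 1152 = 44.3 MPa

44.3


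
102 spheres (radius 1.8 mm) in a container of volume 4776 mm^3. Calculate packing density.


V_sphere = 4/3*pi*1.8^3 = 24.429 mm^3
Total V = 102*24.429 = 2491.758 mm^3
PD = 2491.758 / 4776 = 0.522

0.522


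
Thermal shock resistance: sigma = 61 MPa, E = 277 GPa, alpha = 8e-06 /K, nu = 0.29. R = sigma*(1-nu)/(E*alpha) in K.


R = 61*(1-0.29)/(277*1000*8e-06) = 20 K

20


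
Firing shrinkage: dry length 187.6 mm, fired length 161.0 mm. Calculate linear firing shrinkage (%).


FS = (187.6 - 161.0) / 187.6 * 100 = 14.18%

14.18


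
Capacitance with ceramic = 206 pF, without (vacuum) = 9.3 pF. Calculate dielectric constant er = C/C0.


er = 206 / 9.3 = 22.15

22.15


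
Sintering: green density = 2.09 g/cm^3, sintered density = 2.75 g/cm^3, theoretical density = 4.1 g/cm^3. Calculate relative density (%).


Relative = 2.75 / 4.1 * 100 = 67.1%

67.1


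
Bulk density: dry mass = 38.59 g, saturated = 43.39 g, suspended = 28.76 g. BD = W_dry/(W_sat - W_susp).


BD = 38.59 / (43.39 - 28.76) = 38.59 / 14.63 = 2.638 g/cm^3

2.638


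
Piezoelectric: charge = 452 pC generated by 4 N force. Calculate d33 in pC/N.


d33 = 452 / 4 = 113.0 pC/N

113.0


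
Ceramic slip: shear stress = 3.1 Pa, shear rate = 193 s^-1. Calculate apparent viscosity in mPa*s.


eta = tau/gamma * 1000 = 3.1/193 * 1000 = 16.1 mPa*s

16.1


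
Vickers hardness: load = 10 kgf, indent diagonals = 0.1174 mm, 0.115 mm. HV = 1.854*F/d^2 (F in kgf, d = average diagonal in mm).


d_avg = (0.1174+0.115)/2 = 0.1162 mm
HV = 1.854*10/0.1162^2 = 1373

1373


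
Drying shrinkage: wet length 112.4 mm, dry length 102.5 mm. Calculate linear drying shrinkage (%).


DS = (112.4 - 102.5) / 112.4 * 100 = 8.81%

8.81


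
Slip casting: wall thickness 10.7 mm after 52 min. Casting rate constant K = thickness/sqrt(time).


K = 10.7 / sqrt(52) = 10.7 / 7.2111 = 1.484 mm/min^0.5

1.484


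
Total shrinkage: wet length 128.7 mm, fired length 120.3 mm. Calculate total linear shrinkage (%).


TS = (128.7 - 120.3) / 128.7 * 100 = 6.53%

6.53


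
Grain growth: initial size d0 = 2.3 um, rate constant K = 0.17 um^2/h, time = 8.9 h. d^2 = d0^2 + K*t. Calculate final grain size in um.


d^2 = 2.3^2 + 0.17*8.9 = 6.803
d = sqrt(6.803) = 2.61 um

2.61


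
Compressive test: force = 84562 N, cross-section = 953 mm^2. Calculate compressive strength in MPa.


CS = 84562 / 953 = 88.7 MPa

88.7


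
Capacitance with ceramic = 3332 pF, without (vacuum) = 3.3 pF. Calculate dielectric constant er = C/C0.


er = 3332 / 3.3 = 1009.7

1009.7


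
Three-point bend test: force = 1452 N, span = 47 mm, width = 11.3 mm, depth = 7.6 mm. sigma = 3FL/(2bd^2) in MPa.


sigma = 3*1452*47/(2*11.3*7.6^2) = 156.8 MPa

156.8


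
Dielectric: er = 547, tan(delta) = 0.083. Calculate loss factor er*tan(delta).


Loss = 547 * 0.083 = 45.401

45.401


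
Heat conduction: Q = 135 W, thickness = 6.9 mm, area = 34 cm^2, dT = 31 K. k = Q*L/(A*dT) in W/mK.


k = 135*6.9/1000/(34/10000*31) = 8.84 W/mK

8.84


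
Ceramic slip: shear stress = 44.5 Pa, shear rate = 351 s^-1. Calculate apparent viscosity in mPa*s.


eta = tau/gamma * 1000 = 44.5/351 * 1000 = 126.8 mPa*s

126.8


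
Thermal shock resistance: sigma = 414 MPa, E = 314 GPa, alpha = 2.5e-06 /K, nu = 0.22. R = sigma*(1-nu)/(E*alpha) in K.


R = 414*(1-0.22)/(314*1000*2.5e-06) = 411 K

411


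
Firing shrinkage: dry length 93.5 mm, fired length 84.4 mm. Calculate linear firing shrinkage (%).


FS = (93.5 - 84.4) / 93.5 * 100 = 9.73%

9.73


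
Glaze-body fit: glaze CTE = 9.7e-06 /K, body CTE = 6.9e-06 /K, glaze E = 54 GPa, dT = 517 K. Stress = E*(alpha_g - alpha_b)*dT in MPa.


Stress = 54*1000*(9.7e-06 - 6.9e-06)*517 = 78.2 MPa

78.2


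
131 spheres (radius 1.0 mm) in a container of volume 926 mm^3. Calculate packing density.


V_sphere = 4/3*pi*1.0^3 = 4.1888 mm^3
Total V = 131*4.1888 = 548.7328 mm^3
PD = 548.7328 / 926 = 0.593

0.593


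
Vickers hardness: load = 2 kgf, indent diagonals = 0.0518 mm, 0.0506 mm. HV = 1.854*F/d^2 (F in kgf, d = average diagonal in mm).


d_avg = (0.0518+0.0506)/2 = 0.0512 mm
HV = 1.854*2/0.0512^2 = 1414

1414


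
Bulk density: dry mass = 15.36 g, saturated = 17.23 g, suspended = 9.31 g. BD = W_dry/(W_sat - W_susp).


BD = 15.36 / (17.23 - 9.31) = 15.36 / 7.92 = 1.939 g/cm^3

1.939


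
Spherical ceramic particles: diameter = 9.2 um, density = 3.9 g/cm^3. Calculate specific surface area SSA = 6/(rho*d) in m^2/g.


SSA = 6 / (3.9 * 9.2) = 0.167 m^2/g

0.167


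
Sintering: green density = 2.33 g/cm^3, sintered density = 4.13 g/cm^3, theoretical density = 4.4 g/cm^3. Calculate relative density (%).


Relative = 4.13 / 4.4 * 100 = 93.9%

93.9


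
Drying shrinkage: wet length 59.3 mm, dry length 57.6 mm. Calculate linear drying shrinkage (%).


DS = (59.3 - 57.6) / 59.3 * 100 = 2.87%

2.87


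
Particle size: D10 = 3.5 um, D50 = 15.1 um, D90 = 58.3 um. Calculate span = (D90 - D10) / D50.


Span = (58.3 - 3.5) / 15.1 = 54.8 / 15.1 = 3.629

3.629


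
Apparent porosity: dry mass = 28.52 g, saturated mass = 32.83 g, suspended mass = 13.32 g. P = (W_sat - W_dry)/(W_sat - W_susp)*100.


P = (32.83 - 28.52) / (32.83 - 13.32) * 100 = 4.31 / 19.51 * 100 = 22.1%

22.1


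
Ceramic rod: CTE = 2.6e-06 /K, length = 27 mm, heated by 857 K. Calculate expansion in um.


dL = 2.6e-06 * 27 * 857 * 1000 = 60.161 um

60.161


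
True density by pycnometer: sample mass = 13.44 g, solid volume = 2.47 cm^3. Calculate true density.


TD = 13.44 / 2.47 = 5.441 g/cm^3

5.441


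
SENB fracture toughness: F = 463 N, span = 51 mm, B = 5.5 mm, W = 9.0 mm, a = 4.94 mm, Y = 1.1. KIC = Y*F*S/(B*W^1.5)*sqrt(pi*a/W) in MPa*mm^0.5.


KIC = 1.1*463*51/(5.5*9.0^1.5)*sqrt(pi*4.94/9.0) = 229.69

229.69


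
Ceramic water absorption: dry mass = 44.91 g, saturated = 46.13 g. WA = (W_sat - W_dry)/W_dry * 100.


WA = (46.13 - 44.91) / 44.91 * 100 = 2.72%

2.72


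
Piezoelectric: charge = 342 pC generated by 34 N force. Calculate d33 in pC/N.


d33 = 342 / 34 = 10.1 pC/N

10.1


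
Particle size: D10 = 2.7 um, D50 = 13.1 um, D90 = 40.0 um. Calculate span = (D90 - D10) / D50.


Span = (40.0 - 2.7) / 13.1 = 37.3 / 13.1 = 2.847

2.847


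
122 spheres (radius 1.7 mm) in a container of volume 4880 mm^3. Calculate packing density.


V_sphere = 4/3*pi*1.7^3 = 20.5795 mm^3
Total V = 122*20.5795 = 2510.699 mm^3
PD = 2510.699 / 4880 = 0.514

0.514


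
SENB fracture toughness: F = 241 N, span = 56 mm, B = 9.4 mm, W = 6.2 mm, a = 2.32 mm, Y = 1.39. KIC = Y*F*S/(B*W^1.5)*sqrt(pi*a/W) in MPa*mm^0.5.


KIC = 1.39*241*56/(9.4*6.2^1.5)*sqrt(pi*2.32/6.2) = 140.16

140.16


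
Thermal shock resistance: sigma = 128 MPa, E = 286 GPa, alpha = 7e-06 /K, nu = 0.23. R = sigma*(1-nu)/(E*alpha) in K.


R = 128*(1-0.23)/(286*1000*7e-06) = 49 K

49


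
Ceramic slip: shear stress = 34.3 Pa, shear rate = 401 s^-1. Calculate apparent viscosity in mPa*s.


eta = tau/gamma * 1000 = 34.3/401 * 1000 = 85.5 mPa*s

85.5


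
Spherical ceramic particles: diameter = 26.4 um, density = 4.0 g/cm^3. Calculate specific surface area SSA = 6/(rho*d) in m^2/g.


SSA = 6 / (4.0 * 26.4) = 0.057 m^2/g

0.057


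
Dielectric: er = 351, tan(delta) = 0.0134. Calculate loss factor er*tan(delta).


Loss = 351 * 0.0134 = 4.703

4.703


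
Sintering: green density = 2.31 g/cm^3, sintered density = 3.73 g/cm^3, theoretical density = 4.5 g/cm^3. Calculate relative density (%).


Relative = 3.73 / 4.5 * 100 = 82.9%

82.9


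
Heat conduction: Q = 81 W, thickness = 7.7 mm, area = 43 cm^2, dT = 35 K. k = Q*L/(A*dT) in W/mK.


k = 81*7.7/1000/(43/10000*35) = 4.14 W/mK

4.14


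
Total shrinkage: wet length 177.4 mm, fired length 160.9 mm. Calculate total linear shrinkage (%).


TS = (177.4 - 160.9) / 177.4 * 100 = 9.3%

9.3


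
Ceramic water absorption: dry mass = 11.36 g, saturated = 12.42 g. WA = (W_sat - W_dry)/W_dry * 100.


WA = (12.42 - 11.36) / 11.36 * 100 = 9.33%

9.33


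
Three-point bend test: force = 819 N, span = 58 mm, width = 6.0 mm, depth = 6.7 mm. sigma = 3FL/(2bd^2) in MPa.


sigma = 3*819*58/(2*6.0*6.7^2) = 264.5 MPa

264.5


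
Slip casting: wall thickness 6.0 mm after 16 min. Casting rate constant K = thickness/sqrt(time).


K = 6.0 / sqrt(16) = 6.0 / 4.0 = 1.5 mm/min^0.5

1.5


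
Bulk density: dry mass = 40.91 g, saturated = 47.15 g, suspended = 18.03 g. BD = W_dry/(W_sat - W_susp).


BD = 40.91 / (47.15 - 18.03) = 40.91 / 29.12 = 1.405 g/cm^3

1.405


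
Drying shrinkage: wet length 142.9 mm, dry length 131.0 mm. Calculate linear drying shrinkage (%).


DS = (142.9 - 131.0) / 142.9 * 100 = 8.33%

8.33


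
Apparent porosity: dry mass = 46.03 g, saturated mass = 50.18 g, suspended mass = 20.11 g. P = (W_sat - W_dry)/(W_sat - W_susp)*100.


P = (50.18 - 46.03) / (50.18 - 20.11) * 100 = 4.15 / 30.07 * 100 = 13.8%

13.8


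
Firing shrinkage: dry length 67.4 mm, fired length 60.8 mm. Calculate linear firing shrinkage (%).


FS = (67.4 - 60.8) / 67.4 * 100 = 9.79%

9.79


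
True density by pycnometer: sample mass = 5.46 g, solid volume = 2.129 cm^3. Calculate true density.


TD = 5.46 / 2.129 = 2.565 g/cm^3

2.565


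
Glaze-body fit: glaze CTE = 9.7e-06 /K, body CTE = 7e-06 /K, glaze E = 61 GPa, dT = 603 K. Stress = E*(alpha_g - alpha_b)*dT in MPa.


Stress = 61*1000*(9.7e-06 - 7e-06)*603 = 99.3 MPa

99.3


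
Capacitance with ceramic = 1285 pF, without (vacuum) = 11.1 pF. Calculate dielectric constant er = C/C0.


er = 1285 / 11.1 = 115.77

115.77


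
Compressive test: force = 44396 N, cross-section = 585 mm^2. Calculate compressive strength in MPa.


CS = 44396 / 585 = 75.9 MPa

75.9


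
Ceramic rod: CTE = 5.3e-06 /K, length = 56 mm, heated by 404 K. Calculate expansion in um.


dL = 5.3e-06 * 56 * 404 * 1000 = 119.907 um

119.907


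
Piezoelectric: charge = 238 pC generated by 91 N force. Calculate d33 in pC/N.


d33 = 238 / 91 = 2.6 pC/N

2.6


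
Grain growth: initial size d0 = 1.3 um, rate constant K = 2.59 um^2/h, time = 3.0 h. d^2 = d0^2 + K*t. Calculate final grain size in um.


d^2 = 1.3^2 + 2.59*3.0 = 9.46
d = sqrt(9.46) = 3.08 um

3.08


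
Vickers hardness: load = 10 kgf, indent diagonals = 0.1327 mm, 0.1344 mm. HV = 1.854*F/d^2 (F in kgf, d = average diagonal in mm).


d_avg = (0.1327+0.1344)/2 = 0.13355 mm
HV = 1.854*10/0.13355^2 = 1039

1039


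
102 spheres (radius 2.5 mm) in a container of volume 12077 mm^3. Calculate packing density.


V_sphere = 4/3*pi*2.5^3 = 65.4498 mm^3
Total V = 102*65.4498 = 6675.8796 mm^3
PD = 6675.8796 / 12077 = 0.553

0.553


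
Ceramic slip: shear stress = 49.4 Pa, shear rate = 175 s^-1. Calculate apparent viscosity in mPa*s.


eta = tau/gamma * 1000 = 49.4/175 * 1000 = 282.3 mPa*s

282.3


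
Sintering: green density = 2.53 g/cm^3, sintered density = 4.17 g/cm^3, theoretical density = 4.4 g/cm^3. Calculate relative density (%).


Relative = 4.17 / 4.4 * 100 = 94.8%

94.8


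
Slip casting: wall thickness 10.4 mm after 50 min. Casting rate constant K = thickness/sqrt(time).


K = 10.4 / sqrt(50) = 10.4 / 7.0711 = 1.471 mm/min^0.5

1.471


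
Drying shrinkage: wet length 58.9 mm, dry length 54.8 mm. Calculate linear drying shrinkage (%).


DS = (58.9 - 54.8) / 58.9 * 100 = 6.96%

6.96


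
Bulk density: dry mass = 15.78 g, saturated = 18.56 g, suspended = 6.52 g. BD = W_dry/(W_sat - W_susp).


BD = 15.78 / (18.56 - 6.52) = 15.78 / 12.04 = 1.311 g/cm^3

1.311


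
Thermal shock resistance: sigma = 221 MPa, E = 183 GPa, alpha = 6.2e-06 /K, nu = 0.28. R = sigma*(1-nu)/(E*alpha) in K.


R = 221*(1-0.28)/(183*1000*6.2e-06) = 140 K

140


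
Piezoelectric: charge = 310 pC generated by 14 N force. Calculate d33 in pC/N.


d33 = 310 / 14 = 22.1 pC/N

22.1


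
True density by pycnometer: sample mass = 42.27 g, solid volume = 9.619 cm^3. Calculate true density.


TD = 42.27 / 9.619 = 4.394 g/cm^3

4.394


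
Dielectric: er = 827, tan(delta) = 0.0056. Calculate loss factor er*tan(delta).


Loss = 827 * 0.0056 = 4.631

4.631


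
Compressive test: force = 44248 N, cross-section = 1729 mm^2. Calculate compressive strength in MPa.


CS = 44248 / 1729 = 25.6 MPa

25.6


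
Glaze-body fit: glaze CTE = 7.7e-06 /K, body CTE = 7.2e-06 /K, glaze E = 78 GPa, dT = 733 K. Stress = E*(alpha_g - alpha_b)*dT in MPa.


Stress = 78*1000*(7.7e-06 - 7.2e-06)*733 = 28.6 MPa

28.6


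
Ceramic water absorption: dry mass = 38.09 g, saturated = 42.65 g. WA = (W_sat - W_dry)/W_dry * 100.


WA = (42.65 - 38.09) / 38.09 * 100 = 11.97%

11.97


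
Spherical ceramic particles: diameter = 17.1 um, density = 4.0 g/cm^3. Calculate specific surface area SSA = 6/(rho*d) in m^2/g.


SSA = 6 / (4.0 * 17.1) = 0.088 m^2/g

0.088


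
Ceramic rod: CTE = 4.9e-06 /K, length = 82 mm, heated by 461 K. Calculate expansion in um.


dL = 4.9e-06 * 82 * 461 * 1000 = 185.23 um

185.23


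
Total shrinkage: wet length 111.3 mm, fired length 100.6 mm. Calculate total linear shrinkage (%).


TS = (111.3 - 100.6) / 111.3 * 100 = 9.61%

9.61


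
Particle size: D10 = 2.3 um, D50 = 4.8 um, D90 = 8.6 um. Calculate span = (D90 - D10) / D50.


Span = (8.6 - 2.3) / 4.8 = 6.3 / 4.8 = 1.313

1.313


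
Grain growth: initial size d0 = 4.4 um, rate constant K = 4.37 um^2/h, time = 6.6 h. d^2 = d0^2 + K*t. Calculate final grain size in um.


d^2 = 4.4^2 + 4.37*6.6 = 48.202
d = sqrt(48.202) = 6.94 um

6.94


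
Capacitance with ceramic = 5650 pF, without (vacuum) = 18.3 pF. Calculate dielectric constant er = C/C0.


er = 5650 / 18.3 = 308.74

308.74


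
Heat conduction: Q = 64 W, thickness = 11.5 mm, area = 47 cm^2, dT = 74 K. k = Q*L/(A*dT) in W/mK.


k = 64*11.5/1000/(47/10000*74) = 2.12 W/mK

2.12


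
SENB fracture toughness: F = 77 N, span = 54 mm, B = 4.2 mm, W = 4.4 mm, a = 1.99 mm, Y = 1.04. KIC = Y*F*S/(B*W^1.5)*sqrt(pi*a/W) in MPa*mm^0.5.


KIC = 1.04*77*54/(4.2*4.4^1.5)*sqrt(pi*1.99/4.4) = 132.97

132.97


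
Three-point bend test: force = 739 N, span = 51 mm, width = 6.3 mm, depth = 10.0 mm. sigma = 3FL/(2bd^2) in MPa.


sigma = 3*739*51/(2*6.3*10.0^2) = 89.7 MPa

89.7
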